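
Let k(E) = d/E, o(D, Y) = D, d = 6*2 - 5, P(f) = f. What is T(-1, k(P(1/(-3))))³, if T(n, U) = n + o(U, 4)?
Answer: -10648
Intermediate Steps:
d = 7 (d = 12 - 5 = 7)
k(E) = 7/E
T(n, U) = U + n (T(n, U) = n + U = U + n)
T(-1, k(P(1/(-3))))³ = (7/(1/(-3)) - 1)³ = (7/(-⅓) - 1)³ = (7*(-3) - 1)³ = (-21 - 1)³ = (-22)³ = -10648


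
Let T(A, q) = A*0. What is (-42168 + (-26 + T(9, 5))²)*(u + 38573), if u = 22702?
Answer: -2542422300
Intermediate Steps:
T(A, q) = 0
(-42168 + (-26 + T(9, 5))²)*(u + 38573) = (-42168 + (-26 + 0)²)*(22702 + 38573) = (-42168 + (-26)²)*61275 = (-42168 + 676)*61275 = -41492*61275 = -2542422300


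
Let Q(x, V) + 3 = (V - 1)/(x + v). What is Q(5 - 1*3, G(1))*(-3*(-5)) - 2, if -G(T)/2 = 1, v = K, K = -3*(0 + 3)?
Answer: -284/7 ≈ -40.571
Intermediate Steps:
K = -9 (K = -3*3 = -9)
v = -9
G(T) = -2 (G(T) = -2*1 = -2)
Q(x, V) = -3 + (-1 + V)/(-9 + x) (Q(x, V) = -3 + (V - 1)/(x - 9) = -3 + (-1 + V)/(-9 + x))
Q(5 - 1*3, G(1))*(-3*(-5)) - 2 = ((26 - 2 - 3*(5 - 1*3))/(-9 + (5 - 1*3)))*(-3*(-5)) - 2 = ((26 - 2 - 3*(5 - 3))/(-9 + (5 - 3)))*15 - 2 = ((26 - 2 - 3*2)/(-9 + 2))*15 - 2 = ((26 - 2 - 6)/(-7))*15 - 2 = -1/7*18*15 - 2 = -18/7*15 - 2 = -270/7 - 2 = -284/7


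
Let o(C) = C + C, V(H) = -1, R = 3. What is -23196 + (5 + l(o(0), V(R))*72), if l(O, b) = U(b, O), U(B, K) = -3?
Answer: -23407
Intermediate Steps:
o(C) = 2*C
l(O, b) = -3
-23196 + (5 + l(o(0), V(R))*72) = -23196 + (5 - 3*72) = -23196 + (5 - 216) = -23196 - 211 = -23407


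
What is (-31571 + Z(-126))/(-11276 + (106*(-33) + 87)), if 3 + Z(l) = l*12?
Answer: 33086/14687 ≈ 2.2527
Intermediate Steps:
Z(l) = -3 + 12*l (Z(l) = -3 + l*12 = -3 + 12*l)
(-31571 + Z(-126))/(-11276 + (106*(-33) + 87)) = (-31571 + (-3 + 12*(-126)))/(-11276 + (106*(-33) + 87)) = (-31571 + (-3 - 1512))/(-11276 + (-3498 + 87)) = (-31571 - 1515)/(-11276 - 3411) = -33086/(-14687) = -33086*(-1/14687) = 33086/14687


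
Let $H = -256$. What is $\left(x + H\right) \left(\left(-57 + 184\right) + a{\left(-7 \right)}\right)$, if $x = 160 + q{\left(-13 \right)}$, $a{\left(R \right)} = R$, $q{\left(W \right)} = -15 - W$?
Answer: $-11760$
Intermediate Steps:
$x = 158$ ($x = 160 - 2 = 158$)
$\left(x + H\right) \left(\left(-57 + 184\right) + a{\left(-7 \right)}\right) = \left(158 - 256\right) \left(\left(-57 + 184\right) - 7\right) = - 98 \left(127 - 7\right) = \left(-98\right) 120 = -11760$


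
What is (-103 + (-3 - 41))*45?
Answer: -6615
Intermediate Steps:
(-103 + (-3 - 41))*45 = (-103 - 44)*45 = -147*45 = -6615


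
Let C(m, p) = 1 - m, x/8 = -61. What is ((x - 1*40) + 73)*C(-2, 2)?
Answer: -1365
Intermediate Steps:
x = -488 (x = 8*(-61) = -488)
((x - 1*40) + 73)*C(-2, 2) = ((-488 - 1*40) + 73)*(1 - 1*(-2)) = ((-488 - 40) + 73)*(1 + 2) = (-528 + 73)*3 = -455*3 = -1365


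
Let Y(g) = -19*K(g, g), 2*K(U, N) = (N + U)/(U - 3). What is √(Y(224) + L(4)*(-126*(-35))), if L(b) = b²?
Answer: 8*√53832506/221 ≈ 265.60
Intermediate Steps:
K(U, N) = (N + U)/(2*(-3 + U)) (K(U, N) = ((N + U)/(U - 3))/2 = ((N + U)/(-3 + U))/2 = (N + U)/(2*(-3 + U)))
Y(g) = -19*g/(-3 + g) (Y(g) = -19*(g + g)/(2*(-3 + g)) = -19*2*g/(2*(-3 + g)) = -19*g/(-3 + g))
√(Y(224) + L(4)*(-126*(-35))) = √(-19*224/(-3 + 224) + 4²*(-126*(-35))) = √(-19*224/221 + 16*4410) = √(-19*224*1/221 + 70560) = √(-4256/221 + 70560) = √(15589504/221) = 8*√53832506/221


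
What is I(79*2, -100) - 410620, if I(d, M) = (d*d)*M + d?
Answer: -2906862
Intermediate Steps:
I(d, M) = d + M*d² (I(d, M) = d²*M + d = M*d² + d = d + M*d²)
I(79*2, -100) - 410620 = (79*2)*(1 - 7900*2) - 410620 = 158*(1 - 100*158) - 410620 = 158*(1 - 15800) - 410620 = 158*(-15799) - 410620 = -2496242 - 410620 = -2906862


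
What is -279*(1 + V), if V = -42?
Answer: 11439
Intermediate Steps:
-279*(1 + V) = -279*(1 - 42) = -279*(-41) = -31*(-369) = 11439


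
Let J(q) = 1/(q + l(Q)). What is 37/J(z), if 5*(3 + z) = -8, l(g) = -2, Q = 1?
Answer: -1221/5 ≈ -244.20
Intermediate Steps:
z = -23/5 (z = -3 + (1/5)*(-8) = -3 - 8/5 = -23/5 ≈ -4.6000)
J(q) = 1/(-2 + q) (J(q) = 1/(q - 2) = 1/(-2 + q))
37/J(z) = 37/(1/(-2 - 23/5)) = 37/(1/(-33/5)) = 37/(-5/33) = 37*(-33/5) = -1221/5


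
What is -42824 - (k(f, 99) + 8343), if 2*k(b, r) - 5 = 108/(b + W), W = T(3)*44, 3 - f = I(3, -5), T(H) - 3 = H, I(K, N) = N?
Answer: -6959079/136 ≈ -51170.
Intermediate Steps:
T(H) = 3 + H
f = 8 (f = 3 - 1*(-5) = 3 + 5 = 8)
W = 264 (W = (3 + 3)*44 = 6*44 = 264)
k(b, r) = 5/2 + 54/(264 + b) (k(b, r) = 5/2 + (108/(b + 264))/2 = 5/2 + (108/(264 + b))/2 = 5/2 + 54/(264 + b))
-42824 - (k(f, 99) + 8343) = -42824 - ((1428 + 5*8)/(2*(264 + 8)) + 8343) = -42824 - ((½)*(1428 + 40)/272 + 8343) = -42824 - ((½)*(1/272)*1468 + 8343) = -42824 - (367/136 + 8343) = -42824 - 1*1135015/136 = -42824 - 1135015/136 = -6959079/136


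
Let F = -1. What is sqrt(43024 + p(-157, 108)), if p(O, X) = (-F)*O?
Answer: 3*sqrt(4763) ≈ 207.04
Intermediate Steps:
p(O, X) = O (p(O, X) = (-1*(-1))*O = 1*O = O)
sqrt(43024 + p(-157, 108)) = sqrt(43024 - 157) = sqrt(42867) = 3*sqrt(4763)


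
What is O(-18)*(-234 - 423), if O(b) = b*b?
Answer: -212868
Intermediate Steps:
O(b) = b²
O(-18)*(-234 - 423) = (-18)²*(-234 - 423) = 324*(-657) = -212868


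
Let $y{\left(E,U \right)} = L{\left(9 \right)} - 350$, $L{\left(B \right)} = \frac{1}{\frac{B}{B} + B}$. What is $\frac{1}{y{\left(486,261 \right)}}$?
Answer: $- \frac{10}{3499} \approx -0.002858$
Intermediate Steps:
$L{\left(B \right)} = \frac{1}{1 + B}$
$y{\left(E,U \right)} = - \frac{3499}{10}$ ($y{\left(E,U \right)} = \frac{1}{1 + 9} - 350 = \frac{1}{10} - 350 = - \frac{3499}{10}$)
$\frac{1}{y{\left(486,261 \right)}} = \frac{1}{- \frac{3499}{10}} = - \frac{10}{3499}$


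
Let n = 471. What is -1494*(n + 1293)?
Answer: -2635416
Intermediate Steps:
-1494*(n + 1293) = -1494*(471 + 1293) = -1494*1764 = -2635416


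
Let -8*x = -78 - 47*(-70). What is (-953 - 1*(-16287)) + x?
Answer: 29865/2 ≈ 14933.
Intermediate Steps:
x = -803/2 (x = -(-78 - 47*(-70))/8 = -(-78 + 3290)/8 = -⅛*3212 = -803/2 ≈ -401.50)
(-953 - 1*(-16287)) + x = (-953 - 1*(-16287)) - 803/2 = (-953 + 16287) - 803/2 = 15334 - 803/2 = 29865/2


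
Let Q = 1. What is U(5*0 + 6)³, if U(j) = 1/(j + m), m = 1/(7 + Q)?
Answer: 512/117649 ≈ 0.0043519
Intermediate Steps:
m = ⅛ (m = 1/(7 + 1) = 1/8 = ⅛ ≈ 0.12500)
U(j) = 1/(⅛ + j) (U(j) = 1/(j + ⅛) = 1/(⅛ + j))
U(5*0 + 6)³ = (8/(1 + 8*(5*0 + 6)))³ = (8/(1 + 8*(0 + 6)))³ = (8/(1 + 8*6))³ = (8/(1 + 48))³ = (8/49)³ = 512/117649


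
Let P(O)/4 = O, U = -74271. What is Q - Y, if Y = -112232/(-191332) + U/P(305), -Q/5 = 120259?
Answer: -35085808982717/58356260 ≈ -6.0124e+5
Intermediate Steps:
Q = -601295 (Q = -5*120259 = -601295)
P(O) = 4*O
Y = -3518373983/58356260 (Y = -112232/(-191332) - 74271/(4*305) = -112232*(-1/191332) - 74271/1220 = 28058/47833 - 74271*1/1220 = 28058/47833 - 74271/1220 = -3518373983/58356260 ≈ -60.291)
Q - Y = -601295 - 1*(-3518373983/58356260) = -601295 + 3518373983/58356260 = -35085808982717/58356260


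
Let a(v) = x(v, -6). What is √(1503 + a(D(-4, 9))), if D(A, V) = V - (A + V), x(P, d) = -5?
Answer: √1498 ≈ 38.704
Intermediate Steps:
D(A, V) = -A (D(A, V) = V + (-A - V) = -A)
a(v) = -5
√(1503 + a(D(-4, 9))) = √(1503 - 5) = √1498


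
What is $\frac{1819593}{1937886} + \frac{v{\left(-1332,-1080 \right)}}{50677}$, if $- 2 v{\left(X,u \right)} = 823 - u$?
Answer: $\frac{1369206302}{1487973467} \approx 0.92018$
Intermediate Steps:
$v{\left(X,u \right)} = - \frac{823}{2} + \frac{u}{2}$ ($v{\left(X,u \right)} = - \frac{823 - u}{2} = - \frac{823}{2} + \frac{u}{2}$)
$\frac{1819593}{1937886} + \frac{v{\left(-1332,-1080 \right)}}{50677} = \frac{1819593}{1937886} + \frac{- \frac{823}{2} + \frac{1}{2} \left(-1080\right)}{50677} = 1819593 \cdot \frac{1}{1937886} + \left(- \frac{823}{2} - 540\right) \frac{1}{50677} = \frac{606531}{645962} - \frac{173}{9214} = \frac{1369206302}{1487973467}$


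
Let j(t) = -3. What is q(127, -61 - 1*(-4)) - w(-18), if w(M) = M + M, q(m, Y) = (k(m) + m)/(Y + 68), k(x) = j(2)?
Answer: 520/11 ≈ 47.273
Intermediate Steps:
k(x) = -3
q(m, Y) = (-3 + m)/(68 + Y) (q(m, Y) = (-3 + m)/(Y + 68) = (-3 + m)/(68 + Y))
w(M) = 2*M
q(127, -61 - 1*(-4)) - w(-18) = (-3 + 127)/(68 + (-61 - 1*(-4))) - 2*(-18) = 124/(68 + (-61 + 4)) - 1*(-36) = 124/(68 - 57) + 36 = 124/11 + 36 = 520/11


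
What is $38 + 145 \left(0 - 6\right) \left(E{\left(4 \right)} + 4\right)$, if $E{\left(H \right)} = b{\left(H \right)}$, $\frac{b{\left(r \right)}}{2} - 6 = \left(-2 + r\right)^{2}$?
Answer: $-20842$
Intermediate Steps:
$b{\left(r \right)} = 12 + 2 \left(-2 + r\right)^{2}$
$E{\left(H \right)} = 12 + 2 \left(-2 + H\right)^{2}$
$38 + 145 \left(0 - 6\right) \left(E{\left(4 \right)} + 4\right) = 38 + 145 \left(0 - 6\right) \left(\left(12 + 2 \left(-2 + 4\right)^{2}\right) + 4\right) = 38 + 145 \left(0 - 6\right) \left(\left(12 + 2 \cdot 2^{2}\right) + 4\right) = 38 + 145 \left(0 - 6\right) \left(\left(12 + 2 \cdot 4\right) + 4\right) = 38 + 145 \left(- 6 \left(\left(12 + 8\right) + 4\right)\right) = 38 + 145 \left(- 6 \left(20 + 4\right)\right) = 38 + 145 \left(\left(-6\right) 24\right) = 38 + 145 \left(-144\right) = 38 - 20880 = -20842$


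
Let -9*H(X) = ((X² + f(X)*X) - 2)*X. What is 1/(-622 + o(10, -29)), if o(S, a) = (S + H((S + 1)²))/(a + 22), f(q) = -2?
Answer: 21/567587 ≈ 3.6999e-5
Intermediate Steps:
H(X) = -X*(-2 + X² - 2*X)/9 (H(X) = -((X² - 2*X) - 2)*X/9 = -(-2 + X² - 2*X)*X/9 = -X*(-2 + X² - 2*X)/9)
o(S, a) = (S + (1 + S)²*(2 - (1 + S)⁴ + 2*(1 + S)²)/9)/(22 + a) (o(S, a) = (S + (S + 1)²*(2 - ((S + 1)²)² + 2*(S + 1)²)/9)/(a + 22) = (S + (1 + S)²*(2 - ((1 + S)²)² + 2*(1 + S)²)/9)/(22 + a) = (S + (1 + S)²*(2 - (1 + S)⁴ + 2*(1 + S)²)/9)/(22 + a))
1/(-622 + o(10, -29)) = 1/(-622 + (10 + (1 + 10)²*(2 - (1 + 10)⁴ + 2*(1 + 10)²)/9)/(22 - 29)) = 1/(-622 + (10 + (⅑)*11²*(2 - 1*11⁴ + 2*11²))/(-7)) = 1/(-622 - (10 + (⅑)*121*(2 - 1*14641 + 2*121))/7) = 1/(-622 - (10 + (⅑)*121*(2 - 14641 + 242))/7) = 1/(-622 - (10 + (⅑)*121*(-14397))/7) = 1/(-622 - (10 - 580679/3)/7) = 1/(-622 - ⅐*(-580649/3)) = 1/(-622 + 580649/21) = 1/(567587/21) = 21/567587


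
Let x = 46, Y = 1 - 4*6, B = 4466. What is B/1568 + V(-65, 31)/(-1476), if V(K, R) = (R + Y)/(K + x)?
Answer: 2236733/785232 ≈ 2.8485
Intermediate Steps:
Y = -23 (Y = 1 - 24 = -23)
V(K, R) = (-23 + R)/(46 + K) (V(K, R) = (R - 23)/(K + 46) = (-23 + R)/(46 + K))
B/1568 + V(-65, 31)/(-1476) = 4466/1568 + ((-23 + 31)/(46 - 65))/(-1476) = 4466*(1/1568) + (8/(-19))*(-1/1476) = 319/112 - 1/19*8*(-1/1476) = 319/112 - 8/19*(-1/1476) = 319/112 + 2/7011 = 2236733/785232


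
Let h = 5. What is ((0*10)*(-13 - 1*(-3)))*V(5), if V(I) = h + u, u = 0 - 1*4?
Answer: 0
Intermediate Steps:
u = -4 (u = 0 - 4 = -4)
V(I) = 1 (V(I) = 5 - 4 = 1)
((0*10)*(-13 - 1*(-3)))*V(5) = ((0*10)*(-13 - 1*(-3)))*1 = (0*(-13 + 3))*1 = (0*(-10))*1 = 0*1 = 0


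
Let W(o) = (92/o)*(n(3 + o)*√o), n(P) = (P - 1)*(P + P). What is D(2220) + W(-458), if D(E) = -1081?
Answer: -1081 - 19088160*I*√458/229 ≈ -1081.0 - 1.7839e+6*I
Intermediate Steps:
n(P) = 2*P*(-1 + P) (n(P) = (-1 + P)*(2*P) = 2*P*(-1 + P))
W(o) = 184*(2 + o)*(3 + o)/√o (W(o) = (92/o)*((2*(3 + o)*(-1 + (3 + o)))*√o) = (92/o)*((2*(3 + o)*(2 + o))*√o) = (92/o)*((2*(2 + o)*(3 + o))*√o) = (92/o)*(2*√o*(2 + o)*(3 + o)) = 184*(2 + o)*(3 + o)/√o)
D(2220) + W(-458) = -1081 + 184*(2 - 458)*(3 - 458)/√(-458) = -1081 + 184*(-I*√458/458)*(-456)*(-455) = -1081 - 19088160*I*√458/229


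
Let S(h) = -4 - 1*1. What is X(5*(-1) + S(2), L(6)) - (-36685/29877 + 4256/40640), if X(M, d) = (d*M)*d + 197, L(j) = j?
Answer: -267053107/1649730 ≈ -161.88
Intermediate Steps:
S(h) = -5 (S(h) = -4 - 1 = -5)
X(M, d) = 197 + M*d² (X(M, d) = (M*d)*d + 197 = M*d² + 197 = 197 + M*d²)
X(5*(-1) + S(2), L(6)) - (-36685/29877 + 4256/40640) = (197 + (5*(-1) - 5)*6²) - (-36685/29877 + 4256/40640) = (197 + (-5 - 5)*36) - (-36685*1/29877 + 4256*(1/40640)) = (197 - 10*36) - (-1595/1299 + 133/1270) = (197 - 360) - 1*(-1852883/1649730) = -163 + 1852883/1649730 = -267053107/1649730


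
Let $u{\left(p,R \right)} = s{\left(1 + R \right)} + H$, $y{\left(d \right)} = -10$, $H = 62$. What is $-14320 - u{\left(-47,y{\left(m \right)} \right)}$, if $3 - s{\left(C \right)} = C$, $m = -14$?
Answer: $-14394$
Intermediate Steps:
$s{\left(C \right)} = 3 - C$
$u{\left(p,R \right)} = 64 - R$ ($u{\left(p,R \right)} = \left(3 - \left(1 + R\right)\right) + 62 = \left(2 - R\right) + 62 = 64 - R$)
$-14320 - u{\left(-47,y{\left(m \right)} \right)} = -14320 - \left(64 - -10\right) = -14320 - \left(64 + 10\right) = -14320 - 74 = -14394$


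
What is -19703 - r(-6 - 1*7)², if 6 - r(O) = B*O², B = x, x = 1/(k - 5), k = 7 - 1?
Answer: -46272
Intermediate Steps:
k = 6
x = 1 (x = 1/(6 - 5) = 1/1 = 1)
B = 1
r(O) = 6 - O²
-19703 - r(-6 - 1*7)² = -19703 - (6 - (-6 - 1*7)²)² = -19703 - (6 - (-6 - 7)²)² = -19703 - (6 - 1*(-13)²)² = -19703 - (6 - 1*169)² = -19703 - (6 - 169)² = -19703 - 1*(-163)² = -19703 - 1*26569 = -19703 - 26569 = -46272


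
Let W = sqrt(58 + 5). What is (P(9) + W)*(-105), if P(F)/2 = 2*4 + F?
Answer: -3570 - 315*sqrt(7) ≈ -4403.4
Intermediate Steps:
W = 3*sqrt(7) (W = sqrt(63) = 3*sqrt(7) ≈ 7.9373)
P(F) = 16 + 2*F (P(F) = 2*(2*4 + F) = 2*(8 + F) = 16 + 2*F)
(P(9) + W)*(-105) = ((16 + 2*9) + 3*sqrt(7))*(-105) = ((16 + 18) + 3*sqrt(7))*(-105) = (34 + 3*sqrt(7))*(-105) = -3570 - 315*sqrt(7)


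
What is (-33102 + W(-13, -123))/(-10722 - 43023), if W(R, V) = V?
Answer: 2215/3583 ≈ 0.61820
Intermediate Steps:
(-33102 + W(-13, -123))/(-10722 - 43023) = (-33102 - 123)/(-10722 - 43023) = -33225/(-53745) = -33225*(-1/53745) = 2215/3583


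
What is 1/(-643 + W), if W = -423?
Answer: -1/1066 ≈ -0.00093809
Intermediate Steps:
1/(-643 + W) = 1/(-643 - 423) = 1/(-1066) = -1/1066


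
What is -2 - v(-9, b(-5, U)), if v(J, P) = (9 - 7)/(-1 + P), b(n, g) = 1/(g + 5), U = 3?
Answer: 2/7 ≈ 0.28571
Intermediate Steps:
b(n, g) = 1/(5 + g)
v(J, P) = 2/(-1 + P)
-2 - v(-9, b(-5, U)) = -2 - 2/(-1 + 1/(5 + 3)) = -2 - 2/(-1 + 1/8) = -2 - 2/(-7/8) = -2 - 2*(-8)/7 = -2 - 1*(-16/7) = -2 + 16/7 = 2/7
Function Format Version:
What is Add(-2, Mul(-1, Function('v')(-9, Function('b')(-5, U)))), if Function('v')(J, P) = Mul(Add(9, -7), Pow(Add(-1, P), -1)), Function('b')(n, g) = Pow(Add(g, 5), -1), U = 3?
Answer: Rational(2, 7) ≈ 0.28571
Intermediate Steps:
Function('b')(n, g) = Pow(Add(5, g), -1)
Function('v')(J, P) = Mul(2, Pow(Add(-1, P), -1))
Add(-2, Mul(-1, Function('v')(-9, Function('b')(-5, U)))) = Add(-2, Mul(-1, Mul(2, Pow(Add(-1, Pow(Add(5, 3), -1)), -1)))) = Add(-2, Mul(-1, Mul(2, Pow(Add(-1, Pow(8, -1)), -1)))) = Add(-2, Mul(-1, Mul(2, Pow(Add(-1, Rational(1, 8)), -1)))) = Add(-2, Mul(-1, Mul(2, Pow(Rational(-7, 8), -1)))) = Add(-2, Mul(-1, Mul(2, Rational(-8, 7)))) = Add(-2, Mul(-1, Rational(-16, 7))) = Add(-2, Rational(16, 7)) = Rational(2, 7)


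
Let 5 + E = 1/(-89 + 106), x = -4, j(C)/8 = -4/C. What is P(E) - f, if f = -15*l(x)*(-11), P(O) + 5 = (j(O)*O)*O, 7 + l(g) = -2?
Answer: 27848/17 ≈ 1638.1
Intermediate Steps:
j(C) = -32/C (j(C) = 8*(-4/C) = -32/C)
E = -84/17 (E = -5 + 1/(-89 + 106) = -5 + 1/17 = -84/17 ≈ -4.9412)
l(g) = -9 (l(g) = -7 - 2 = -9)
P(O) = -5 - 32*O (P(O) = -5 + ((-32/O)*O)*O = -5 - 32*O)
f = -1485 (f = -15*(-9)*(-11) = 135*(-11) = -1485)
P(E) - f = (-5 - 32*(-84/17)) - 1*(-1485) = (-5 + 2688/17) + 1485 = 2603/17 + 1485 = 27848/17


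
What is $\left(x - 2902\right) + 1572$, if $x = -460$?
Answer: $-1790$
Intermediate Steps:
$\left(x - 2902\right) + 1572 = \left(-460 - 2902\right) + 1572 = -3362 + 1572 = -1790$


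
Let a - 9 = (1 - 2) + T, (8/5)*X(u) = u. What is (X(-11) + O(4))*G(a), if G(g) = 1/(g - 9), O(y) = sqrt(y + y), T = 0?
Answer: 55/8 - 2*sqrt(2) ≈ 4.0466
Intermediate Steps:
O(y) = sqrt(2)*sqrt(y) (O(y) = sqrt(2*y) = sqrt(2)*sqrt(y))
X(u) = 5*u/8
a = 8 (a = 9 + ((1 - 2) + 0) = 9 + (-1 + 0) = 9 - 1 = 8)
G(g) = 1/(-9 + g)
(X(-11) + O(4))*G(a) = ((5/8)*(-11) + sqrt(2)*sqrt(4))/(-9 + 8) = (-55/8 + sqrt(2)*2)/(-1) = (-55/8 + 2*sqrt(2))*(-1) = 55/8 - 2*sqrt(2)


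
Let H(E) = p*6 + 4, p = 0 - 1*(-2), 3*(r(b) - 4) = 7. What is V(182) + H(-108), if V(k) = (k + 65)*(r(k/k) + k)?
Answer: 139603/3 ≈ 46534.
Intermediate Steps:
r(b) = 19/3 (r(b) = 4 + (1/3)*7 = 4 + 7/3 = 19/3)
p = 2 (p = 0 + 2 = 2)
H(E) = 16 (H(E) = 2*6 + 4 = 12 + 4 = 16)
V(k) = (65 + k)*(19/3 + k) (V(k) = (k + 65)*(19/3 + k) = (65 + k)*(19/3 + k))
V(182) + H(-108) = (1235/3 + 182**2 + (214/3)*182) + 16 = (1235/3 + 33124 + 38948/3) + 16 = 139555/3 + 16 = 139603/3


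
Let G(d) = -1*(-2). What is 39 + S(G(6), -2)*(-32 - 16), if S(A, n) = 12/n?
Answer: 327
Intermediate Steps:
G(d) = 2
39 + S(G(6), -2)*(-32 - 16) = 39 + (12/(-2))*(-32 - 16) = 39 + (12*(-½))*(-48) = 39 - 6*(-48) = 39 + 288 = 327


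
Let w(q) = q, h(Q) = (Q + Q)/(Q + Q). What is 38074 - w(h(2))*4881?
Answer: 33193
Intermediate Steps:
h(Q) = 1 (h(Q) = (2*Q)/((2*Q)) = (2*Q)*(1/(2*Q)) = 1)
38074 - w(h(2))*4881 = 38074 - 4881 = 33193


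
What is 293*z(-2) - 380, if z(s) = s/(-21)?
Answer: -7394/21 ≈ -352.10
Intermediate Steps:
z(s) = -s/21 (z(s) = s*(-1/21) = -s/21)
293*z(-2) - 380 = 293*(-1/21*(-2)) - 380 = 293*(2/21) - 380 = 586/21 - 380 = -7394/21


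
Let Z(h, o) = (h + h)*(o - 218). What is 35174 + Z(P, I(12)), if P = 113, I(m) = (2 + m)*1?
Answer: -10930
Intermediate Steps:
I(m) = 2 + m
Z(h, o) = 2*h*(-218 + o) (Z(h, o) = (2*h)*(-218 + o) = 2*h*(-218 + o))
35174 + Z(P, I(12)) = 35174 + 2*113*(-218 + (2 + 12)) = 35174 + 2*113*(-218 + 14) = 35174 + 2*113*(-204) = 35174 - 46104 = -10930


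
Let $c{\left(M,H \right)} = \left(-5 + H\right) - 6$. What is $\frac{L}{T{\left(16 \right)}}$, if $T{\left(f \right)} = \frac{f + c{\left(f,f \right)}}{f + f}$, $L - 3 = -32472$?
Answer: $- \frac{346336}{7} \approx -49477.0$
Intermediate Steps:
$c{\left(M,H \right)} = -11 + H$
$L = -32469$ ($L = 3 - 32472 = -32469$)
$T{\left(f \right)} = \frac{-11 + 2 f}{2 f}$ ($T{\left(f \right)} = \frac{f + \left(-11 + f\right)}{f + f} = \frac{-11 + 2 f}{2 f}$)
$\frac{L}{T{\left(16 \right)}} = - \frac{32469}{\frac{1}{16} \left(- \frac{11}{2} + 16\right)} = - \frac{32469}{\frac{1}{16} \cdot \frac{21}{2}} = - \frac{32469}{\frac{21}{32}} = \left(-32469\right) \frac{32}{21} = - \frac{346336}{7}$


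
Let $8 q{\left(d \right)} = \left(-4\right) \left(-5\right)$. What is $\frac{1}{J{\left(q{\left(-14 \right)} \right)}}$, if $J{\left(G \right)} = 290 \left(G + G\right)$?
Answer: $\frac{1}{1450} \approx 0.00068966$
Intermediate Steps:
$q{\left(d \right)} = \frac{5}{2}$ ($q{\left(d \right)} = \frac{\left(-4\right) \left(-5\right)}{8} = \frac{1}{8} \cdot 20 = \frac{5}{2}$)
$J{\left(G \right)} = 580 G$ ($J{\left(G \right)} = 290 \cdot 2 G = 580 G$)
$\frac{1}{J{\left(q{\left(-14 \right)} \right)}} = \frac{1}{580 \cdot \frac{5}{2}} = \frac{1}{1450}$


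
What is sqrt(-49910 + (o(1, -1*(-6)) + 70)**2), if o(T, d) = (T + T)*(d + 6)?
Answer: I*sqrt(41074) ≈ 202.67*I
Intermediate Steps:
o(T, d) = 2*T*(6 + d) (o(T, d) = (2*T)*(6 + d) = 2*T*(6 + d))
sqrt(-49910 + (o(1, -1*(-6)) + 70)**2) = sqrt(-49910 + (2*1*(6 - 1*(-6)) + 70)**2) = sqrt(-49910 + (2*1*(6 + 6) + 70)**2) = sqrt(-49910 + (2*1*12 + 70)**2) = sqrt(-49910 + (24 + 70)**2) = sqrt(-49910 + 94**2) = sqrt(-49910 + 8836) = sqrt(-41074) = I*sqrt(41074)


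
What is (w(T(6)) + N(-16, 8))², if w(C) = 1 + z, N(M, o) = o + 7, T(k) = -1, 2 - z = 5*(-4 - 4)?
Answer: 3364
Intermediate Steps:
z = 42 (z = 2 - 5*(-4 - 4) = 2 - 5*(-8) = 2 - 1*(-40) = 2 + 40 = 42)
N(M, o) = 7 + o
w(C) = 43 (w(C) = 1 + 42 = 43)
(w(T(6)) + N(-16, 8))² = (43 + (7 + 8))² = (43 + 15)² = 58² = 3364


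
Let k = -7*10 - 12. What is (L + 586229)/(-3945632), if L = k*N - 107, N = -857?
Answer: -164099/986408 ≈ -0.16636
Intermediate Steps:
k = -82 (k = -70 - 12 = -82)
L = 70167 (L = -82*(-857) - 107 = 70274 - 107 = 70167)
(L + 586229)/(-3945632) = (70167 + 586229)/(-3945632) = 656396*(-1/3945632) = -164099/986408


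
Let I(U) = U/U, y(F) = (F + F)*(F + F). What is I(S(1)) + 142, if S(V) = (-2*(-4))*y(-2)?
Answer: 143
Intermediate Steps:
y(F) = 4*F**2 (y(F) = (2*F)*(2*F) = 4*F**2)
S(V) = 128 (S(V) = (-2*(-4))*(4*(-2)**2) = 8*(4*4) = 8*16 = 128)
I(U) = 1
I(S(1)) + 142 = 1 + 142 = 143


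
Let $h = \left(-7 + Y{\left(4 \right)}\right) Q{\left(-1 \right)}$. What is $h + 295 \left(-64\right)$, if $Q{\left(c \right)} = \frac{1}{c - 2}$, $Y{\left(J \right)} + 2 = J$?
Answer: $- \frac{56635}{3} \approx -18878.0$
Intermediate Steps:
$Y{\left(J \right)} = -2 + J$
$Q{\left(c \right)} = \frac{1}{-2 + c}$
$h = \frac{5}{3}$ ($h = \frac{-7 + \left(-2 + 4\right)}{-2 - 1} = \frac{-7 + 2}{-3} = \left(-5\right) \left(- \frac{1}{3}\right) = \frac{5}{3} \approx 1.6667$)
$h + 295 \left(-64\right) = \frac{5}{3} + 295 \left(-64\right) = \frac{5}{3} - 18880 = - \frac{56635}{3}$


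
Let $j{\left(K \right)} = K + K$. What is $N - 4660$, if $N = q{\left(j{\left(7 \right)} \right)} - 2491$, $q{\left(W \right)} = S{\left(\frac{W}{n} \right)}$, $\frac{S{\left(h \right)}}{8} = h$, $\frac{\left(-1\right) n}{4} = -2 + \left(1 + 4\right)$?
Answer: $- \frac{21481}{3} \approx -7160.3$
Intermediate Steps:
$n = -12$ ($n = - 4 \left(-2 + \left(1 + 4\right)\right) = - 4 \left(-2 + 5\right) = \left(-4\right) 3 = -12$)
$j{\left(K \right)} = 2 K$
$S{\left(h \right)} = 8 h$
$q{\left(W \right)} = - \frac{2 W}{3}$ ($q{\left(W \right)} = 8 \frac{W}{-12} = 8 W \left(- \frac{1}{12}\right) = 8 \left(- \frac{W}{12}\right) = - \frac{2 W}{3}$)
$N = - \frac{7501}{3}$ ($N = - \frac{2 \cdot 2 \cdot 7}{3} - 2491 = \left(- \frac{2}{3}\right) 14 - 2491 = - \frac{28}{3} - 2491 = - \frac{7501}{3} \approx -2500.3$)
$N - 4660 = - \frac{7501}{3} - 4660 = - \frac{21481}{3}$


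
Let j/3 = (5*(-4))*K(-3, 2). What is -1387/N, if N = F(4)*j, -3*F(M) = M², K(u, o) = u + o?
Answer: 1387/320 ≈ 4.3344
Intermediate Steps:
K(u, o) = o + u
j = 60 (j = 3*((5*(-4))*(2 - 3)) = 3*(-20*(-1)) = 3*20 = 60)
F(M) = -M²/3
N = -320 (N = -⅓*4²*60 = -⅓*16*60 = -16/3*60 = -320)
-1387/N = -1387/(-320) = -1387*(-1/320) = 1387/320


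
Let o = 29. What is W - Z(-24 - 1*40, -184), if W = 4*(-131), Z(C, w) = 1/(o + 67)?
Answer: -50305/96 ≈ -524.01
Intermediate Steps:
Z(C, w) = 1/96 (Z(C, w) = 1/(29 + 67) = 1/96)
W = -524
W - Z(-24 - 1*40, -184) = -524 - 1*1/96 = -524 - 1/96 = -50305/96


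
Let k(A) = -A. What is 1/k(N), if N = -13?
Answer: 1/13 ≈ 0.076923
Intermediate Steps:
1/k(N) = 1/(-1*(-13)) = 1/13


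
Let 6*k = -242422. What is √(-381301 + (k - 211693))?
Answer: I*√5700579/3 ≈ 795.86*I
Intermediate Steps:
k = -121211/3 (k = (⅙)*(-242422) = -121211/3 ≈ -40404.)
√(-381301 + (k - 211693)) = √(-381301 + (-121211/3 - 211693)) = √(-381301 - 756290/3) = √(-1900193/3) = I*√5700579/3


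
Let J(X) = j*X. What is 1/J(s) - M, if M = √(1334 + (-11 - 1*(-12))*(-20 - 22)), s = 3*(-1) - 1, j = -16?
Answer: 1/64 - 2*√323 ≈ -35.929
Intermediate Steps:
s = -4 (s = -3 - 1 = -4)
J(X) = -16*X
M = 2*√323 (M = √(1334 + (-11 + 12)*(-42)) = √(1334 + 1*(-42)) = √(1334 - 42) = √1292 = 2*√323 ≈ 35.944)
1/J(s) - M = 1/(-16*(-4)) - 2*√323 = 1/64 - 2*√323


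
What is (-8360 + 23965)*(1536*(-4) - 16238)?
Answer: -349271110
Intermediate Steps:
(-8360 + 23965)*(1536*(-4) - 16238) = 15605*(-6144 - 16238) = 15605*(-22382) = -349271110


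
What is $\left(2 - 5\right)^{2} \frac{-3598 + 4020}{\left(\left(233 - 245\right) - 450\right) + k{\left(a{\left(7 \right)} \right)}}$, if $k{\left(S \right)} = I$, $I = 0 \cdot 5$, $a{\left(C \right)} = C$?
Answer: $- \frac{633}{77} \approx -8.2208$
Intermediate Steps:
$I = 0$
$k{\left(S \right)} = 0$
$\left(2 - 5\right)^{2} \frac{-3598 + 4020}{\left(\left(233 - 245\right) - 450\right) + k{\left(a{\left(7 \right)} \right)}} = \left(2 - 5\right)^{2} \frac{-3598 + 4020}{\left(\left(233 - 245\right) - 450\right) + 0} = \left(-3\right)^{2} \frac{422}{\left(-12 - 450\right) + 0} = 9 \frac{422}{-462 + 0} = 9 \frac{422}{-462} = 9 \cdot 422 \left(- \frac{1}{462}\right) = 9 \left(- \frac{211}{231}\right) = - \frac{633}{77}$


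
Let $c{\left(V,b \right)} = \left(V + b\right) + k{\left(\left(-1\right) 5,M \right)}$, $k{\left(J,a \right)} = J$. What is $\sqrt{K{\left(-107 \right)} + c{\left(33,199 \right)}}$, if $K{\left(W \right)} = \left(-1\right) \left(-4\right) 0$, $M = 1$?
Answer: $\sqrt{227} \approx 15.067$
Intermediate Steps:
$c{\left(V,b \right)} = -5 + V + b$ ($c{\left(V,b \right)} = \left(V + b\right) - 5 = -5 + V + b$)
$K{\left(W \right)} = 0$ ($K{\left(W \right)} = 4 \cdot 0 = 0$)
$\sqrt{K{\left(-107 \right)} + c{\left(33,199 \right)}} = \sqrt{0 + \left(-5 + 33 + 199\right)} = \sqrt{0 + 227} = \sqrt{227}$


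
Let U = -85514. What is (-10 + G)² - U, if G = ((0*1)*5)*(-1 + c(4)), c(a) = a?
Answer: 85614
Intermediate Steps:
G = 0 (G = ((0*1)*5)*(-1 + 4) = (0*5)*3 = 0*3 = 0)
(-10 + G)² - U = (-10 + 0)² - 1*(-85514) = (-10)² + 85514 = 100 + 85514 = 85614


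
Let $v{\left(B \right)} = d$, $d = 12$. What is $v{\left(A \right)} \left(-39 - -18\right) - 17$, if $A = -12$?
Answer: $-269$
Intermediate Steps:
$v{\left(B \right)} = 12$
$v{\left(A \right)} \left(-39 - -18\right) - 17 = 12 \left(-39 - -18\right) - 17 = 12 \left(-39 + 18\right) - 17 = 12 \left(-21\right) - 17 = -252 - 17 = -269$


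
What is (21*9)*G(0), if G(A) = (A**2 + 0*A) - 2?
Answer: -378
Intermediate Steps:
G(A) = -2 + A**2 (G(A) = (A**2 + 0) - 2 = A**2 - 2 = -2 + A**2)
(21*9)*G(0) = (21*9)*(-2 + 0**2) = 189*(-2 + 0) = 189*(-2) = -378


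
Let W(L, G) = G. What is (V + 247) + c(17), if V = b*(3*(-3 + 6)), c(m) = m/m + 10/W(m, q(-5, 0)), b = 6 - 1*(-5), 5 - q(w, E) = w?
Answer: 348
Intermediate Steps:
q(w, E) = 5 - w
b = 11 (b = 6 + 5 = 11)
c(m) = 2 (c(m) = m/m + 10/(5 - 1*(-5)) = 1 + 10/(5 + 5) = 1 + 10/10 = 1 + 10*(1/10) = 1 + 1 = 2)
V = 99 (V = 11*(3*(-3 + 6)) = 11*(3*3) = 11*9 = 99)
(V + 247) + c(17) = (99 + 247) + 2 = 346 + 2 = 348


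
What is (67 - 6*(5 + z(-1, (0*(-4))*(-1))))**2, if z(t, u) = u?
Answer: 1369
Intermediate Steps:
(67 - 6*(5 + z(-1, (0*(-4))*(-1))))**2 = (67 - 6*(5 + (0*(-4))*(-1)))**2 = (67 - 6*(5 + 0*(-1)))**2 = (67 - 6*(5 + 0))**2 = (67 - 6*5)**2 = (67 - 30)**2 = 37**2 = 1369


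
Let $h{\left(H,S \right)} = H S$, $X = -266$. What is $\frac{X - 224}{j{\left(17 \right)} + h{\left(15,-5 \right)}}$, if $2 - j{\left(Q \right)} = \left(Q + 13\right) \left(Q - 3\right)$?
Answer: $\frac{490}{493} \approx 0.99391$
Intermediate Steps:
$j{\left(Q \right)} = 2 - \left(-3 + Q\right) \left(13 + Q\right)$ ($j{\left(Q \right)} = 2 - \left(Q + 13\right) \left(Q - 3\right) = 2 - \left(13 + Q\right) \left(-3 + Q\right) = 2 - \left(-3 + Q\right) \left(13 + Q\right)$)
$\frac{X - 224}{j{\left(17 \right)} + h{\left(15,-5 \right)}} = \frac{-266 - 224}{\left(41 - 17^{2} - 170\right) + 15 \left(-5\right)} = - \frac{490}{\left(41 - 289 - 170\right) - 75} = - \frac{490}{-418 - 75} = - \frac{490}{-493} = \left(-490\right) \left(- \frac{1}{493}\right) = \frac{490}{493}$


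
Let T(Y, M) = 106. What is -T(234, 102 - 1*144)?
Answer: -106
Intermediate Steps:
-T(234, 102 - 1*144) = -1*106 = -106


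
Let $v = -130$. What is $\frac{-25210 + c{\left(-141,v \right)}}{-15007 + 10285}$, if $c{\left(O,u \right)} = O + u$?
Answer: $\frac{25481}{4722} \approx 5.3962$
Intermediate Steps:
$\frac{-25210 + c{\left(-141,v \right)}}{-15007 + 10285} = \frac{-25210 - 271}{-15007 + 10285} = \frac{-25210 - 271}{-4722} = \left(-25481\right) \left(- \frac{1}{4722}\right) = \frac{25481}{4722}$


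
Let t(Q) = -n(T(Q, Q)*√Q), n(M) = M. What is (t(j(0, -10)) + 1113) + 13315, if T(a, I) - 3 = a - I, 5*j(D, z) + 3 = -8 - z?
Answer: 14428 - 3*I*√5/5 ≈ 14428.0 - 1.3416*I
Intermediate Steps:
j(D, z) = -11/5 - z/5 (j(D, z) = -⅗ + (-8 - z)/5 = -⅗ + (-8/5 - z/5) = -11/5 - z/5)
T(a, I) = 3 + a - I (T(a, I) = 3 + (a - I) = 3 + a - I)
t(Q) = -3*√Q (t(Q) = -(3 + Q - Q)*√Q = -3*√Q)
(t(j(0, -10)) + 1113) + 13315 = (-3*√(-11/5 - ⅕*(-10)) + 1113) + 13315 = (-3*√(-11/5 + 2) + 1113) + 13315 = (-3*I*√5/5 + 1113) + 13315 = (1113 - 3*I*√5/5) + 13315 = 14428 - 3*I*√5/5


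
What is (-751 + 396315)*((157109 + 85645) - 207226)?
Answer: 14053597792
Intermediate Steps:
(-751 + 396315)*((157109 + 85645) - 207226) = 395564*(242754 - 207226) = 395564*35528 = 14053597792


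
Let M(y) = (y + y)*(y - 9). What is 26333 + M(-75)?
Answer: 38933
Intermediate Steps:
M(y) = 2*y*(-9 + y) (M(y) = (2*y)*(-9 + y) = 2*y*(-9 + y))
26333 + M(-75) = 26333 + 2*(-75)*(-9 - 75) = 26333 + 2*(-75)*(-84) = 26333 + 12600 = 38933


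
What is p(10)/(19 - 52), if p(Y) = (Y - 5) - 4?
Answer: -1/33 ≈ -0.030303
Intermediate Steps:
p(Y) = -9 + Y (p(Y) = (-5 + Y) - 4 = -9 + Y)
p(10)/(19 - 52) = (-9 + 10)/(19 - 52) = 1/(-33) = 1*(-1/33) = -1/33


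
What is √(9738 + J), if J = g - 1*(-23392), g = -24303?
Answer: √8827 ≈ 93.952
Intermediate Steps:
J = -911 (J = -24303 - 1*(-23392) = -24303 + 23392 = -911)
√(9738 + J) = √(9738 - 911) = √8827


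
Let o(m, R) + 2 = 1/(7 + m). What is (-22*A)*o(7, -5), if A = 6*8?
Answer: 14256/7 ≈ 2036.6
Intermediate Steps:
o(m, R) = -2 + 1/(7 + m)
A = 48
(-22*A)*o(7, -5) = (-22*48)*((-13 - 2*7)/(7 + 7)) = -1056*(-13 - 14)/14 = -528*(-27)/7 = -1056*(-27/14) = 14256/7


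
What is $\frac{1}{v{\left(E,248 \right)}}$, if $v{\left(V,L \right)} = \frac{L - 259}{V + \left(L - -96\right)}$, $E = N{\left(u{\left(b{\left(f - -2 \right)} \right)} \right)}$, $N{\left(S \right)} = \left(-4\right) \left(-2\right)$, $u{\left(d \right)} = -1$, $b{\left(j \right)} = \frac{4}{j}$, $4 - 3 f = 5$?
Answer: $-32$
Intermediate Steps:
$f = - \frac{1}{3}$ ($f = \frac{4}{3} - \frac{5}{3} = - \frac{1}{3} \approx -0.33333$)
$N{\left(S \right)} = 8$
$E = 8$
$v{\left(V,L \right)} = \frac{-259 + L}{96 + L + V}$ ($v{\left(V,L \right)} = \frac{-259 + L}{V + \left(L + 96\right)} = \frac{-259 + L}{V + \left(96 + L\right)} = \frac{-259 + L}{96 + L + V}$)
$\frac{1}{v{\left(E,248 \right)}} = \frac{1}{\frac{1}{96 + 248 + 8} \left(-259 + 248\right)} = \frac{1}{\frac{1}{352} \left(-11\right)} = \frac{1}{- \frac{1}{32}} = -32$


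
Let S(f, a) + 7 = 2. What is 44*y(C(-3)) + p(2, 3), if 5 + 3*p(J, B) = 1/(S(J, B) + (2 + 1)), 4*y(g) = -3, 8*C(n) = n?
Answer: -209/6 ≈ -34.833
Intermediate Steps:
S(f, a) = -5 (S(f, a) = -7 + 2 = -5)
C(n) = n/8
y(g) = -3/4 (y(g) = (1/4)*(-3) = -3/4)
p(J, B) = -11/6 (p(J, B) = -5/3 + 1/(3*(-5 + (2 + 1))) = -5/3 + 1/(3*(-5 + 3)) = -5/3 + (1/3)/(-2) = -5/3 + (1/3)*(-1/2) = -5/3 - 1/6 = -11/6)
44*y(C(-3)) + p(2, 3) = 44*(-3/4) - 11/6 = -33 - 11/6 = -209/6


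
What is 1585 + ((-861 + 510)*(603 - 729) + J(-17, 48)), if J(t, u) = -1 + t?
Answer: 45793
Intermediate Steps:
1585 + ((-861 + 510)*(603 - 729) + J(-17, 48)) = 1585 + ((-861 + 510)*(603 - 729) + (-1 - 17)) = 1585 + (-351*(-126) - 18) = 1585 + (44226 - 18) = 1585 + 44208 = 45793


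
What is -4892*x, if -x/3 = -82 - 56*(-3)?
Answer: 1262136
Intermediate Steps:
x = -258 (x = -3*(-82 - 56*(-3)) = -3*(-82 - 1*(-168)) = -3*(-82 + 168) = -3*86 = -258)
-4892*x = -4892*(-258) = 1262136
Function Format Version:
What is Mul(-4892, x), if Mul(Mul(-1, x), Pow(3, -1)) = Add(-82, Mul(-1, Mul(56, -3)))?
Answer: 1262136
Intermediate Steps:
x = -258 (x = Mul(-3, Add(-82, Mul(-1, Mul(56, -3)))) = Mul(-3, Add(-82, Mul(-1, -168))) = Mul(-3, Add(-82, 168)) = Mul(-3, 86) = -258)
Mul(-4892, x) = Mul(-4892, -258) = 1262136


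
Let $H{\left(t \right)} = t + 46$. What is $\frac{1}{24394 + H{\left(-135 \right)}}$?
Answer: $\frac{1}{24305} \approx 4.1144 \cdot 10^{-5}$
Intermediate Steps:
$H{\left(t \right)} = 46 + t$
$\frac{1}{24394 + H{\left(-135 \right)}} = \frac{1}{24394 + \left(46 - 135\right)} = \frac{1}{24394 - 89} = \frac{1}{24305}$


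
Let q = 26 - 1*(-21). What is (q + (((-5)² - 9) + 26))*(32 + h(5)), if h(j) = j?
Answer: 3293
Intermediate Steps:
q = 47 (q = 26 + 21 = 47)
(q + (((-5)² - 9) + 26))*(32 + h(5)) = (47 + (((-5)² - 9) + 26))*(32 + 5) = (47 + ((25 - 9) + 26))*37 = (47 + (16 + 26))*37 = (47 + 42)*37 = 89*37 = 3293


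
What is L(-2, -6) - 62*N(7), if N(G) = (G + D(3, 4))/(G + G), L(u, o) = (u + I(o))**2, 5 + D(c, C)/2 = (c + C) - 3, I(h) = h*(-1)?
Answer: -43/7 ≈ -6.1429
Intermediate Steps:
I(h) = -h
D(c, C) = -16 + 2*C + 2*c (D(c, C) = -10 + 2*((c + C) - 3) = -10 + 2*((C + c) - 3) = -10 + 2*(-3 + C + c) = -10 + (-6 + 2*C + 2*c) = -16 + 2*C + 2*c)
L(u, o) = (u - o)**2
N(G) = (-2 + G)/(2*G) (N(G) = (G + (-16 + 2*4 + 2*3))/(G + G) = (G + (-16 + 8 + 6))/((2*G)) = (G - 2)*(1/(2*G)) = (-2 + G)*(1/(2*G)) = (-2 + G)/(2*G))
L(-2, -6) - 62*N(7) = (-6 - 1*(-2))**2 - 31*(-2 + 7)/7 = (-6 + 2)**2 - 31*5/7 = (-4)**2 - 62*5/14 = 16 - 155/7 = -43/7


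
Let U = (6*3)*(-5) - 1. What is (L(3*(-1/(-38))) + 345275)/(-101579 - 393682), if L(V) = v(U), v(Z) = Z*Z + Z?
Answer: -353465/495261 ≈ -0.71369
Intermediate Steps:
U = -91 (U = 18*(-5) - 1 = -90 - 1 = -91)
v(Z) = Z + Z² (v(Z) = Z² + Z = Z + Z²)
L(V) = 8190 (L(V) = -91*(1 - 91) = -91*(-90) = 8190)
(L(3*(-1/(-38))) + 345275)/(-101579 - 393682) = (8190 + 345275)/(-101579 - 393682) = 353465/(-495261) = 353465*(-1/495261) = -353465/495261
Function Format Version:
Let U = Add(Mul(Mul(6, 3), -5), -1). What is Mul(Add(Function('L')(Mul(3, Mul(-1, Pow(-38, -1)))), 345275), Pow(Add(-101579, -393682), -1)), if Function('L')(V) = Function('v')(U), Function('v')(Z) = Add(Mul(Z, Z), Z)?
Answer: Rational(-353465, 495261) ≈ -0.71369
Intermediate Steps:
U = -91 (U = Add(Mul(18, -5), -1) = Add(-90, -1) = -91)
Function('v')(Z) = Add(Z, Pow(Z, 2)) (Function('v')(Z) = Add(Pow(Z, 2), Z) = Add(Z, Pow(Z, 2)))
Function('L')(V) = 8190 (Function('L')(V) = Mul(-91, Add(1, -91)) = Mul(-91, -90) = 8190)
Mul(Add(Function('L')(Mul(3, Mul(-1, Pow(-38, -1)))), 345275), Pow(Add(-101579, -393682), -1)) = Mul(Add(8190, 345275), Pow(Add(-101579, -393682), -1)) = Mul(353465, Pow(-495261, -1)) = Mul(353465, Rational(-1, 495261)) = Rational(-353465, 495261)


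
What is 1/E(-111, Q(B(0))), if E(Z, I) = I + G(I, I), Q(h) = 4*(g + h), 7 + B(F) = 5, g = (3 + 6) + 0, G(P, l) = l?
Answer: 1/56 ≈ 0.017857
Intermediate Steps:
g = 9 (g = 9 + 0 = 9)
B(F) = -2 (B(F) = -7 + 5 = -2)
Q(h) = 36 + 4*h (Q(h) = 4*(9 + h) = 36 + 4*h)
E(Z, I) = 2*I (E(Z, I) = I + I = 2*I)
1/E(-111, Q(B(0))) = 1/(2*(36 + 4*(-2))) = 1/(2*(36 - 8)) = 1/(2*28) = 1/56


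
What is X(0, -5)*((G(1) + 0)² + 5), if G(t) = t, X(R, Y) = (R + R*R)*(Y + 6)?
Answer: 0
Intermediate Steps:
X(R, Y) = (6 + Y)*(R + R²) (X(R, Y) = (R + R²)*(6 + Y) = (6 + Y)*(R + R²))
X(0, -5)*((G(1) + 0)² + 5) = (0*(6 - 5 + 6*0 + 0*(-5)))*((1 + 0)² + 5) = (0*(6 - 5 + 0 + 0))*(1² + 5) = (0*1)*(1 + 5) = 0*6 = 0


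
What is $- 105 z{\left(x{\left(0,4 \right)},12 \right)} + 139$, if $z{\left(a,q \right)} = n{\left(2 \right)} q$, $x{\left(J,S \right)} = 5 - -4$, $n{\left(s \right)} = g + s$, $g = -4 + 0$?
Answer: $2659$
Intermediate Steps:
$g = -4$
$n{\left(s \right)} = -4 + s$
$x{\left(J,S \right)} = 9$ ($x{\left(J,S \right)} = 5 + 4 = 9$)
$z{\left(a,q \right)} = - 2 q$ ($z{\left(a,q \right)} = \left(-4 + 2\right) q = - 2 q$)
$- 105 z{\left(x{\left(0,4 \right)},12 \right)} + 139 = - 105 \left(\left(-2\right) 12\right) + 139 = \left(-105\right) \left(-24\right) + 139 = 2520 + 139 = 2659$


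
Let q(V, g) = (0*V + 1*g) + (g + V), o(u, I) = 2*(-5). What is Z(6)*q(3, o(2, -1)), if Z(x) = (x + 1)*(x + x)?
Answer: -1428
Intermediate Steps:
o(u, I) = -10
q(V, g) = V + 2*g (q(V, g) = (0 + g) + (V + g) = g + (V + g) = V + 2*g)
Z(x) = 2*x*(1 + x) (Z(x) = (1 + x)*(2*x) = 2*x*(1 + x))
Z(6)*q(3, o(2, -1)) = (2*6*(1 + 6))*(3 + 2*(-10)) = (2*6*7)*(3 - 20) = 84*(-17) = -1428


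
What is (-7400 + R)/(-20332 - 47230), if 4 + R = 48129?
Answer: -40725/67562 ≈ -0.60278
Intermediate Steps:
R = 48125 (R = -4 + 48129 = 48125)
(-7400 + R)/(-20332 - 47230) = (-7400 + 48125)/(-20332 - 47230) = 40725/(-67562) = 40725*(-1/67562) = -40725/67562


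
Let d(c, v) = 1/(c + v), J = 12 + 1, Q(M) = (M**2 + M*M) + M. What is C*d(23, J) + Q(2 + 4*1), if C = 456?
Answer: 272/3 ≈ 90.667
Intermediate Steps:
Q(M) = M + 2*M**2 (Q(M) = (M**2 + M**2) + M = 2*M**2 + M = M + 2*M**2)
J = 13
C*d(23, J) + Q(2 + 4*1) = 456/(23 + 13) + (2 + 4*1)*(1 + 2*(2 + 4*1)) = 456/36 + (2 + 4)*(1 + 2*(2 + 4)) = 456*(1/36) + 6*(1 + 2*6) = 38/3 + 6*(1 + 12) = 38/3 + 6*13 = 38/3 + 78 = 272/3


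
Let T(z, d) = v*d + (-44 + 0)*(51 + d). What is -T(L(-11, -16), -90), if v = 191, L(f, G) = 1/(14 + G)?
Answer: 15474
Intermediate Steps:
T(z, d) = -2244 + 147*d (T(z, d) = 191*d + (-44 + 0)*(51 + d) = 191*d - 44*(51 + d) = 191*d + (-2244 - 44*d) = -2244 + 147*d)
-T(L(-11, -16), -90) = -(-2244 + 147*(-90)) = -(-2244 - 13230) = -1*(-15474) = 15474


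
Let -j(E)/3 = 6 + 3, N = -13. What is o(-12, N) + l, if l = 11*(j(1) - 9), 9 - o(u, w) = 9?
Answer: -396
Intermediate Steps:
j(E) = -27 (j(E) = -3*(6 + 3) = -3*9 = -27)
o(u, w) = 0 (o(u, w) = 9 - 1*9 = 9 - 9 = 0)
l = -396 (l = 11*(-27 - 9) = 11*(-36) = -396)
o(-12, N) + l = 0 - 396 = -396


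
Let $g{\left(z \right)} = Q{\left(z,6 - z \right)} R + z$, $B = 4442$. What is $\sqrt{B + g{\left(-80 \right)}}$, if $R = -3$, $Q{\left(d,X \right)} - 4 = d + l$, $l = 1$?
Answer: $\sqrt{4587} \approx 67.727$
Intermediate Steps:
$Q{\left(d,X \right)} = 5 + d$ ($Q{\left(d,X \right)} = 4 + \left(d + 1\right) = 4 + \left(1 + d\right) = 5 + d$)
$g{\left(z \right)} = -15 - 2 z$ ($g{\left(z \right)} = \left(5 + z\right) \left(-3\right) + z = \left(-15 - 3 z\right) + z = -15 - 2 z$)
$\sqrt{B + g{\left(-80 \right)}} = \sqrt{4442 - -145} = \sqrt{4442 + \left(-15 + 160\right)} = \sqrt{4442 + 145} = \sqrt{4587}$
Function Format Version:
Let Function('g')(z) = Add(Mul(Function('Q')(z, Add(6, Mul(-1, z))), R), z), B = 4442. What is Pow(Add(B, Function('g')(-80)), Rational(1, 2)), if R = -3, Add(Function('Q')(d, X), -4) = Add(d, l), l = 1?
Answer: Pow(4587, Rational(1, 2)) ≈ 67.727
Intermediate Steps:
Function('Q')(d, X) = Add(5, d) (Function('Q')(d, X) = Add(4, Add(d, 1)) = Add(4, Add(1, d)) = Add(5, d))
Function('g')(z) = Add(-15, Mul(-2, z)) (Function('g')(z) = Add(Mul(Add(5, z), -3), z) = Add(Add(-15, Mul(-3, z)), z) = Add(-15, Mul(-2, z)))
Pow(Add(B, Function('g')(-80)), Rational(1, 2)) = Pow(Add(4442, Add(-15, Mul(-2, -80))), Rational(1, 2)) = Pow(Add(4442, Add(-15, 160)), Rational(1, 2)) = Pow(Add(4442, 145), Rational(1, 2)) = Pow(4587, Rational(1, 2))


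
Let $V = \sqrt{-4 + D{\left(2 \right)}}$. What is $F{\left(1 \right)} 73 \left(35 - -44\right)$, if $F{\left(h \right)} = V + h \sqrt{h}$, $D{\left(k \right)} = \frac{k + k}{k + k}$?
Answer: $5767 + 5767 i \sqrt{3} \approx 5767.0 + 9988.7 i$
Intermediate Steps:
$D{\left(k \right)} = 1$ ($D{\left(k \right)} = \frac{2 k}{2 k} = 2 k \frac{1}{2 k} = 1$)
$V = i \sqrt{3}$ ($V = \sqrt{-4 + 1} = \sqrt{-3} = i \sqrt{3} \approx 1.732 i$)
$F{\left(h \right)} = h^{\frac{3}{2}} + i \sqrt{3}$ ($F{\left(h \right)} = i \sqrt{3} + h \sqrt{h} = i \sqrt{3} + h^{\frac{3}{2}} = h^{\frac{3}{2}} + i \sqrt{3}$)
$F{\left(1 \right)} 73 \left(35 - -44\right) = \left(1^{\frac{3}{2}} + i \sqrt{3}\right) 73 \left(35 - -44\right) = \left(1 + i \sqrt{3}\right) 73 \left(35 + 44\right) = \left(73 + 73 i \sqrt{3}\right) 79 = 5767 + 5767 i \sqrt{3}$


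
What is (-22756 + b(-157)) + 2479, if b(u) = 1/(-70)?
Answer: -1419391/70 ≈ -20277.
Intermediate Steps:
b(u) = -1/70
(-22756 + b(-157)) + 2479 = (-22756 - 1/70) + 2479 = -1592921/70 + 2479 = -1419391/70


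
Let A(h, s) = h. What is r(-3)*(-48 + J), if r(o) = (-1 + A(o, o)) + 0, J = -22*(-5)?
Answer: -248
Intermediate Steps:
J = 110
r(o) = -1 + o (r(o) = (-1 + o) + 0 = -1 + o)
r(-3)*(-48 + J) = (-1 - 3)*(-48 + 110) = -4*62 = -248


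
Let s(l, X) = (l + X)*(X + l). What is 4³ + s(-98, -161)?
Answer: 67145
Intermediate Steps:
s(l, X) = (X + l)² (s(l, X) = (X + l)*(X + l) = (X + l)²)
4³ + s(-98, -161) = 4³ + (-161 - 98)² = 64 + (-259)² = 64 + 67081 = 67145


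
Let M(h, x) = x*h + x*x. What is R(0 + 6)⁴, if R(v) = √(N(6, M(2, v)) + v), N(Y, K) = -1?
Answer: 25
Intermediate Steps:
M(h, x) = x² + h*x (M(h, x) = h*x + x² = x² + h*x)
R(v) = √(-1 + v)
R(0 + 6)⁴ = (√(-1 + (0 + 6)))⁴ = (√(-1 + 6))⁴ = (√5)⁴ = 25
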